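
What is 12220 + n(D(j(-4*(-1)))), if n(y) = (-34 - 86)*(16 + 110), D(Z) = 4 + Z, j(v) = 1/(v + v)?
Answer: -2900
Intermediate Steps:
j(v) = 1/(2*v)
n(y) = -15120 (n(y) = -120*126 = -15120)
12220 + n(D(j(-4*(-1)))) = 12220 - 15120 = -2900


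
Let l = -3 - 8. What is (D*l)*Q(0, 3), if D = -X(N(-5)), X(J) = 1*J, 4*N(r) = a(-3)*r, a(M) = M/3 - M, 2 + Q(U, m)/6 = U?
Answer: 330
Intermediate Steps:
Q(U, m) = -12 + 6*U
a(M) = -2*M/3 (a(M) = M*(⅓) - M = M/3 - M = -2*M/3)
N(r) = r/2 (N(r) = ((-⅔*(-3))*r)/4 = (2*r)/4 = r/2)
l = -11
X(J) = J
D = 5/2 (D = -(-5)/2 = -1*(-5/2) = 5/2 ≈ 2.5000)
(D*l)*Q(0, 3) = ((5/2)*(-11))*(-12 + 6*0) = -55*(-12 + 0)/2 = -55/2*(-12) = 330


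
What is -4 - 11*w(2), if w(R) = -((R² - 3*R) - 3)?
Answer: -59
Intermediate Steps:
w(R) = 3 - R² + 3*R (w(R) = -(-3 + R² - 3*R) = 3 - R² + 3*R)
-4 - 11*w(2) = -4 - 11*(3 - 1*2² + 3*2) = -4 - 11*(3 - 1*4 + 6) = -4 - 11*(3 - 4 + 6) = -4 - 11*5 = -4 - 55 = -59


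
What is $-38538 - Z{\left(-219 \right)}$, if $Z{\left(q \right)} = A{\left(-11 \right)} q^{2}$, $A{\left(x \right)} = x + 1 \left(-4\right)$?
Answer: $680877$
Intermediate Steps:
$A{\left(x \right)} = -4 + x$ ($A{\left(x \right)} = x - 4 = -4 + x$)
$Z{\left(q \right)} = - 15 q^{2}$ ($Z{\left(q \right)} = \left(-4 - 11\right) q^{2} = - 15 q^{2}$)
$-38538 - Z{\left(-219 \right)} = -38538 - - 15 \left(-219\right)^{2} = -38538 - \left(-15\right) 47961 = -38538 - -719415 = -38538 + 719415 = 680877$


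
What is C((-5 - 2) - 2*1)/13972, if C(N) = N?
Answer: -9/13972 ≈ -0.00064415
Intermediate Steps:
C((-5 - 2) - 2*1)/13972 = ((-5 - 2) - 2*1)/13972 = (-7 - 2)*(1/13972) = -9*1/13972 = -9/13972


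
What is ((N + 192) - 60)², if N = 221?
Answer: 124609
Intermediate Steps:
((N + 192) - 60)² = ((221 + 192) - 60)² = (413 - 60)² = 353² = 124609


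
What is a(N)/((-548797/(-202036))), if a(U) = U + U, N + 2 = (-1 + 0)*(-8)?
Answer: 2424432/548797 ≈ 4.4177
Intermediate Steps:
N = 6 (N = -2 + (-1 + 0)*(-8) = -2 - 1*(-8) = -2 + 8 = 6)
a(U) = 2*U
a(N)/((-548797/(-202036))) = (2*6)/((-548797/(-202036))) = 12/((-548797*(-1/202036))) = 12/(548797/202036) = 12*(202036/548797) = 2424432/548797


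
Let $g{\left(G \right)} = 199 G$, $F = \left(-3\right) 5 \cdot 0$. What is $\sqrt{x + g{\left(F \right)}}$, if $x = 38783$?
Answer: $\sqrt{38783} \approx 196.93$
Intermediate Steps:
$F = 0$ ($F = \left(-15\right) 0 = 0$)
$\sqrt{x + g{\left(F \right)}} = \sqrt{38783 + 199 \cdot 0} = \sqrt{38783 + 0} = \sqrt{38783}$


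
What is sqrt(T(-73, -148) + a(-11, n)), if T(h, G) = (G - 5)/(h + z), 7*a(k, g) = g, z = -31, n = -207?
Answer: 3*I*sqrt(413686)/364 ≈ 5.301*I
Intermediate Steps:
a(k, g) = g/7
T(h, G) = (-5 + G)/(-31 + h) (T(h, G) = (G - 5)/(h - 31) = (-5 + G)/(-31 + h))
sqrt(T(-73, -148) + a(-11, n)) = sqrt((-5 - 148)/(-31 - 73) + (1/7)*(-207)) = sqrt(-153/(-104) - 207/7) = sqrt(-1/104*(-153) - 207/7) = sqrt(153/104 - 207/7) = sqrt(-20457/728) = 3*I*sqrt(413686)/364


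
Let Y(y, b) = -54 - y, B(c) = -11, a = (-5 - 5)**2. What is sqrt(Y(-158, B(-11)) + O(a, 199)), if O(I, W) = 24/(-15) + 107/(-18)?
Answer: sqrt(86810)/30 ≈ 9.8212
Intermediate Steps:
a = 100 (a = (-10)**2 = 100)
O(I, W) = -679/90 (O(I, W) = 24*(-1/15) + 107*(-1/18) = -8/5 - 107/18 = -679/90)
sqrt(Y(-158, B(-11)) + O(a, 199)) = sqrt((-54 - 1*(-158)) - 679/90) = sqrt((-54 + 158) - 679/90) = sqrt(104 - 679/90) = sqrt(8681/90) = sqrt(86810)/30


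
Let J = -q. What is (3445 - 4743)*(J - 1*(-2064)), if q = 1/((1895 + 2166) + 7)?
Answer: -5449231799/2034 ≈ -2.6791e+6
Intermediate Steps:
q = 1/4068 (q = 1/(4061 + 7) = 1/4068 ≈ 0.00024582)
J = -1/4068 (J = -1*1/4068 = -1/4068 ≈ -0.00024582)
(3445 - 4743)*(J - 1*(-2064)) = (3445 - 4743)*(-1/4068 - 1*(-2064)) = -1298*(-1/4068 + 2064) = -1298*8396351/4068 = -5449231799/2034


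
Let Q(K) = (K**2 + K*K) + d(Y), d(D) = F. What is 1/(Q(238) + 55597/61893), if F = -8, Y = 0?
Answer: 61893/7011294637 ≈ 8.8276e-6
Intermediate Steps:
d(D) = -8
Q(K) = -8 + 2*K**2 (Q(K) = (K**2 + K*K) - 8 = (K**2 + K**2) - 8 = 2*K**2 - 8 = -8 + 2*K**2)
1/(Q(238) + 55597/61893) = 1/((-8 + 2*238**2) + 55597/61893) = 1/((-8 + 2*56644) + 55597*(1/61893)) = 1/((-8 + 113288) + 55597/61893) = 1/(113280 + 55597/61893) = 1/(7011294637/61893) = 61893/7011294637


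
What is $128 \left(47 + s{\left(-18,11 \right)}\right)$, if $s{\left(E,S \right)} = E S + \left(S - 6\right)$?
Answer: $-18688$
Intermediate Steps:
$s{\left(E,S \right)} = -6 + S + E S$ ($s{\left(E,S \right)} = E S + \left(S - 6\right) = E S + \left(-6 + S\right) = -6 + S + E S$)
$128 \left(47 + s{\left(-18,11 \right)}\right) = 128 \left(47 - 193\right) = 128 \left(-146\right) = -18688$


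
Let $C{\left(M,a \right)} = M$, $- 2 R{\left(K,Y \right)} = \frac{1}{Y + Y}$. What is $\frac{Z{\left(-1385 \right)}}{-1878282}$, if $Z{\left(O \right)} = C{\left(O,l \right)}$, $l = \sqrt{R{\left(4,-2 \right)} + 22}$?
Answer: $\frac{1385}{1878282} \approx 0.00073738$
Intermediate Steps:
$R{\left(K,Y \right)} = - \frac{1}{4 Y}$ ($R{\left(K,Y \right)} = - \frac{1}{2 \left(Y + Y\right)} = - \frac{1}{2 \cdot 2 Y} = - \frac{\frac{1}{2} \frac{1}{Y}}{2} = - \frac{1}{4 Y}$)
$l = \frac{\sqrt{354}}{4}$ ($l = \sqrt{- \frac{1}{4 \left(-2\right)} + 22} = \sqrt{\left(- \frac{1}{4}\right) \left(- \frac{1}{2}\right) + 22} = \sqrt{\frac{1}{8} + 22} = \sqrt{\frac{177}{8}} = \frac{\sqrt{354}}{4} \approx 4.7037$)
$Z{\left(O \right)} = O$
$\frac{Z{\left(-1385 \right)}}{-1878282} = - \frac{1385}{-1878282} = \left(-1385\right) \left(- \frac{1}{1878282}\right) = \frac{1385}{1878282}$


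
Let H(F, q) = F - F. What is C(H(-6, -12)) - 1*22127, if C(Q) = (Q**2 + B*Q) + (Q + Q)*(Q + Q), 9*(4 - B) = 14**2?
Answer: -22127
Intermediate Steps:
H(F, q) = 0
B = -160/9 (B = 4 - 1/9*14**2 = 4 - 1/9*196 = 4 - 196/9 = -160/9 ≈ -17.778)
C(Q) = 5*Q**2 - 160*Q/9 (C(Q) = (Q**2 - 160*Q/9) + (Q + Q)*(Q + Q) = (Q**2 - 160*Q/9) + (2*Q)*(2*Q) = (Q**2 - 160*Q/9) + 4*Q**2 = 5*Q**2 - 160*Q/9)
C(H(-6, -12)) - 1*22127 = (5/9)*0*(-32 + 9*0) - 1*22127 = (5/9)*0*(-32 + 0) - 22127 = (5/9)*0*(-32) - 22127 = 0 - 22127 = -22127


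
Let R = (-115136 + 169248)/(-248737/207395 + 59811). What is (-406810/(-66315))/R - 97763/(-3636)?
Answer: 189803033643451621/5637496418868420 ≈ 33.668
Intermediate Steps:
R = 1402819780/1550531701 (R = 54112/(-248737*1/207395 + 59811) = 54112/(-248737/207395 + 59811) = 54112/(12404253608/207395) = 54112*(207395/12404253608) = 1402819780/1550531701 ≈ 0.90473)
(-406810/(-66315))/R - 97763/(-3636) = (-406810/(-66315))/(1402819780/1550531701) - 97763/(-3636) = -406810*(-1/66315)*(1550531701/1402819780) - 97763*(-1/3636) = (81362/13263)*(1550531701/1402819780) + 97763/3636 = 63077180128381/9302799371070 + 97763/3636 = 189803033643451621/5637496418868420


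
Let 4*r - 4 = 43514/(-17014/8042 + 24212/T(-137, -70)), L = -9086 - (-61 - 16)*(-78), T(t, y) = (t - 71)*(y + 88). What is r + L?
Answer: -528407358311/32301665 ≈ -16359.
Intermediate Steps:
T(t, y) = (-71 + t)*(88 + y)
L = -15092 (L = -9086 - (-77)*(-78) = -9086 - 1*6006 = -9086 - 6006 = -15092)
r = -40910630131/32301665 (r = 1 + (43514/(-17014/8042 + 24212/(-6248 - 71*(-70) + 88*(-137) - 137*(-70))))/4 = 1 + (43514/(-17014*1/8042 + 24212/(-6248 + 4970 - 12056 + 9590)))/4 = 1 + (43514/(-8507/4021 + 24212/(-3744)))/4 = 1 + (43514/(-8507/4021 + 24212*(-1/3744)))/4 = 1 + (43514/(-8507/4021 - 6053/936))/4 = 1 + (43514/(-32301665/3763656))/4 = 1 + (43514*(-3763656/32301665))/4 = 1 + (¼)*(-163771727184/32301665) = 1 - 40942931796/32301665 = -40910630131/32301665 ≈ -1266.5)
r + L = -40910630131/32301665 - 15092 = -528407358311/32301665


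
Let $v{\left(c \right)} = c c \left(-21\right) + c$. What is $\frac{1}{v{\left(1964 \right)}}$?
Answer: $- \frac{1}{81001252} \approx -1.2345 \cdot 10^{-8}$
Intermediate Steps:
$v{\left(c \right)} = c - 21 c^{2}$ ($v{\left(c \right)} = c^{2} \left(-21\right) + c = - 21 c^{2} + c = c - 21 c^{2}$)
$\frac{1}{v{\left(1964 \right)}} = \frac{1}{1964 \left(1 - 41244\right)} = \frac{1}{1964 \left(-41243\right)} = \frac{1}{-81001252} = - \frac{1}{81001252}$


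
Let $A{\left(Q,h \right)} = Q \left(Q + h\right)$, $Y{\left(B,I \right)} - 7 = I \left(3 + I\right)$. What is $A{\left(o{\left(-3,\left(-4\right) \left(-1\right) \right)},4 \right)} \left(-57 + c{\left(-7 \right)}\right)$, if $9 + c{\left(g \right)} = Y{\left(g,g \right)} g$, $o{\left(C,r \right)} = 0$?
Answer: $0$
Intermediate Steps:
$Y{\left(B,I \right)} = 7 + I \left(3 + I\right)$
$c{\left(g \right)} = -9 + g \left(7 + g^{2} + 3 g\right)$ ($c{\left(g \right)} = -9 + \left(7 + g^{2} + 3 g\right) g = -9 + g \left(7 + g^{2} + 3 g\right)$)
$A{\left(o{\left(-3,\left(-4\right) \left(-1\right) \right)},4 \right)} \left(-57 + c{\left(-7 \right)}\right) = 0 \left(0 + 4\right) \left(-57 - \left(9 + 7 \left(7 + \left(-7\right)^{2} + 3 \left(-7\right)\right)\right)\right) = 0 \cdot 4 \left(-57 - \left(9 + 7 \left(7 + 49 - 21\right)\right)\right) = 0 \left(-57 - 254\right) = 0 \left(-311\right) = 0$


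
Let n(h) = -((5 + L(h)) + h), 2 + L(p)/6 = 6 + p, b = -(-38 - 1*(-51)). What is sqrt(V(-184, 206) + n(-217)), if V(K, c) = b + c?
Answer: 3*sqrt(187) ≈ 41.024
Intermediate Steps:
b = -13 (b = -(-38 + 51) = -1*13 = -13)
L(p) = 24 + 6*p (L(p) = -12 + 6*(6 + p) = -12 + (36 + 6*p) = 24 + 6*p)
n(h) = -29 - 7*h (n(h) = -((5 + (24 + 6*h)) + h) = -((29 + 6*h) + h) = -(29 + 7*h) = -29 - 7*h)
V(K, c) = -13 + c
sqrt(V(-184, 206) + n(-217)) = sqrt((-13 + 206) + (-29 - 7*(-217))) = sqrt(193 + (-29 + 1519)) = sqrt(193 + 1490) = sqrt(1683) = 3*sqrt(187)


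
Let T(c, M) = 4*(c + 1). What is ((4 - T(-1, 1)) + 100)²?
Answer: 10816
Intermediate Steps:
T(c, M) = 4 + 4*c (T(c, M) = 4*(1 + c) = 4 + 4*c)
((4 - T(-1, 1)) + 100)² = ((4 - (4 + 4*(-1))) + 100)² = ((4 - (4 - 4)) + 100)² = ((4 - 1*0) + 100)² = ((4 + 0) + 100)² = (4 + 100)² = 104² = 10816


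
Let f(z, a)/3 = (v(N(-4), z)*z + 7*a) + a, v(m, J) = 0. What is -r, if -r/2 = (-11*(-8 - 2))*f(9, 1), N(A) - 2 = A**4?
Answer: 5280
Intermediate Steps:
N(A) = 2 + A**4
f(z, a) = 24*a (f(z, a) = 3*((0*z + 7*a) + a) = 3*((0 + 7*a) + a) = 3*(7*a + a) = 3*(8*a) = 24*a)
r = -5280 (r = -2*(-11*(-8 - 2))*24*1 = -2*(-11*(-10))*24 = -220*24 = -2*2640 = -5280)
-r = -1*(-5280) = 5280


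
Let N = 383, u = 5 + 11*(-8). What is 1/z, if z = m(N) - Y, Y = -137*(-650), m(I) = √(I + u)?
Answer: -1781/158598044 - √3/792990220 ≈ -1.1232e-5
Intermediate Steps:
u = -83 (u = 5 - 88 = -83)
m(I) = √(-83 + I) (m(I) = √(I - 83) = √(-83 + I))
Y = 89050
z = -89050 + 10*√3 (z = √(-83 + 383) - 1*89050 = √300 - 89050 = 10*√3 - 89050 = -89050 + 10*√3 ≈ -89033.)
1/z = 1/(-89050 + 10*√3)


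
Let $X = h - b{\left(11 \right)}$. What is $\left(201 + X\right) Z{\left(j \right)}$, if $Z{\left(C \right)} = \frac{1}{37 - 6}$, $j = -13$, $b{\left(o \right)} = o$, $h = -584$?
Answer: $- \frac{394}{31} \approx -12.71$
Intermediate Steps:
$X = -595$ ($X = -584 - 11 = -595$)
$Z{\left(C \right)} = \frac{1}{31}$
$\left(201 + X\right) Z{\left(j \right)} = \left(201 - 595\right) \frac{1}{31} = \left(-394\right) \frac{1}{31} = - \frac{394}{31}$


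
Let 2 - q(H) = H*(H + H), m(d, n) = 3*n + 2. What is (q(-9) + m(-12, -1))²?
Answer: 25921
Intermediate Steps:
m(d, n) = 2 + 3*n
q(H) = 2 - 2*H² (q(H) = 2 - H*(H + H) = 2 - H*2*H = 2 - 2*H²)
(q(-9) + m(-12, -1))² = ((2 - 2*(-9)²) + (2 + 3*(-1)))² = ((2 - 2*81) + (2 - 3))² = ((2 - 162) - 1)² = (-160 - 1)² = (-161)² = 25921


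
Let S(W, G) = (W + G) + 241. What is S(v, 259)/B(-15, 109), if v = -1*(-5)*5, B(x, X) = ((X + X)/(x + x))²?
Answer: 118125/11881 ≈ 9.9424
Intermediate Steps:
B(x, X) = X²/x² (B(x, X) = ((2*X)/((2*x)))² = ((2*X)*(1/(2*x)))² = (X/x)² = X²/x²)
v = 25 (v = 5*5 = 25)
S(W, G) = 241 + G + W (S(W, G) = (G + W) + 241 = 241 + G + W)
S(v, 259)/B(-15, 109) = (241 + 259 + 25)/((109²/(-15)²)) = 525/((11881*(1/225))) = 525/(11881/225) = 525*(225/11881) = 118125/11881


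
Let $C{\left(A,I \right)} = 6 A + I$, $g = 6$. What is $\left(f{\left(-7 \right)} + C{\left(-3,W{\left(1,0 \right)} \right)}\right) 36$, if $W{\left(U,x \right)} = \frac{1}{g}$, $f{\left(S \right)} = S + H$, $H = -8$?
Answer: $-1182$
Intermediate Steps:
$f{\left(S \right)} = -8 + S$ ($f{\left(S \right)} = S - 8 = -8 + S$)
$W{\left(U,x \right)} = \frac{1}{6}$
$C{\left(A,I \right)} = I + 6 A$
$\left(f{\left(-7 \right)} + C{\left(-3,W{\left(1,0 \right)} \right)}\right) 36 = \left(\left(-8 - 7\right) + \left(\frac{1}{6} + 6 \left(-3\right)\right)\right) 36 = \left(-15 + \left(\frac{1}{6} - 18\right)\right) 36 = \left(-15 - \frac{107}{6}\right) 36 = \left(- \frac{197}{6}\right) 36 = -1182$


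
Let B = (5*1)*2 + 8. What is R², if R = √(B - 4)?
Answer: 14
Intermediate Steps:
B = 18 (B = 5*2 + 8 = 10 + 8 = 18)
R = √14 (R = √(18 - 4) = √14 ≈ 3.7417)
R² = (√14)² = 14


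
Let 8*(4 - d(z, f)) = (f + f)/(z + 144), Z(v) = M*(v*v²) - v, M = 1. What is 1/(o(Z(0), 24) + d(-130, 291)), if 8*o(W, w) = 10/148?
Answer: -4144/4923 ≈ -0.84176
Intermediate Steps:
Z(v) = v³ - v (Z(v) = 1*(v*v²) - v = 1*v³ - v = v³ - v)
o(W, w) = 5/592 (o(W, w) = (10/148)/8 = (10*(1/148))/8 = (⅛)*(5/74) = 5/592)
d(z, f) = 4 - f/(4*(144 + z)) (d(z, f) = 4 - (f + f)/(8*(z + 144)) = 4 - 2*f/(8*(144 + z)) = 4 - f/(4*(144 + z)))
1/(o(Z(0), 24) + d(-130, 291)) = 1/(5/592 + (2304 - 1*291 + 16*(-130))/(4*(144 - 130))) = 1/(5/592 + (¼)*(2304 - 291 - 2080)/14) = 1/(5/592 + (¼)*(1/14)*(-67)) = 1/(5/592 - 67/56) = 1/(-4923/4144) = -4144/4923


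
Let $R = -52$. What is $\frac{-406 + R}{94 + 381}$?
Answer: $- \frac{458}{475} \approx -0.96421$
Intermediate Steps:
$\frac{-406 + R}{94 + 381} = \frac{-406 - 52}{94 + 381} = - \frac{458}{475}$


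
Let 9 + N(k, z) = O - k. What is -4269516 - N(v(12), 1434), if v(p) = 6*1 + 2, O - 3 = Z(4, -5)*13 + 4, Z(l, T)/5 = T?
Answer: -4269181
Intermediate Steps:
Z(l, T) = 5*T
O = -318 (O = 3 + ((5*(-5))*13 + 4) = 3 + (-25*13 + 4) = 3 + (-325 + 4) = 3 - 321 = -318)
v(p) = 8 (v(p) = 6 + 2 = 8)
N(k, z) = -327 - k (N(k, z) = -9 + (-318 - k) = -327 - k)
-4269516 - N(v(12), 1434) = -4269516 - (-327 - 1*8) = -4269516 - (-327 - 8) = -4269516 - 1*(-335) = -4269516 + 335 = -4269181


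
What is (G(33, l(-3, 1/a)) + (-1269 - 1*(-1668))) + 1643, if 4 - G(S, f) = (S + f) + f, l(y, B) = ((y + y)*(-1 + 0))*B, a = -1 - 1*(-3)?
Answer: 2007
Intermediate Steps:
a = 2 (a = -1 + 3 = 2)
l(y, B) = -2*B*y (l(y, B) = ((2*y)*(-1))*B = (-2*y)*B = -2*B*y)
G(S, f) = 4 - S - 2*f (G(S, f) = 4 - ((S + f) + f) = 4 - (S + 2*f) = 4 + (-S - 2*f) = 4 - S - 2*f)
(G(33, l(-3, 1/a)) + (-1269 - 1*(-1668))) + 1643 = ((4 - 1*33 - (-4)*(-3)/2) + (-1269 - 1*(-1668))) + 1643 = ((4 - 33 - (-4)*(-3)/2) + (-1269 + 1668)) + 1643 = ((4 - 33 - 2*3) + 399) + 1643 = ((4 - 33 - 6) + 399) + 1643 = (-35 + 399) + 1643 = 364 + 1643 = 2007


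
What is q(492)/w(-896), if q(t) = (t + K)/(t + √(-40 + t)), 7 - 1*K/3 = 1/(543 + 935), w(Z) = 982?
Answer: 93259953/87668672588 - 758211*√113/175337345176 ≈ 0.0010178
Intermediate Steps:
K = 31035/1478 (K = 21 - 3/(543 + 935) = 21 - 3/1478 = 31035/1478 ≈ 20.998)
q(t) = (31035/1478 + t)/(t + √(-40 + t)) (q(t) = (t + 31035/1478)/(t + √(-40 + t)) = (31035/1478 + t)/(t + √(-40 + t)))
q(492)/w(-896) = ((31035/1478 + 492)/(492 + √(-40 + 492)))/982 = ((758211/1478)/(492 + √452))*(1/982) = ((758211/1478)/(492 + 2*√113))*(1/982) = (758211/(1478*(492 + 2*√113)))*(1/982) = 758211/(1451396*(492 + 2*√113))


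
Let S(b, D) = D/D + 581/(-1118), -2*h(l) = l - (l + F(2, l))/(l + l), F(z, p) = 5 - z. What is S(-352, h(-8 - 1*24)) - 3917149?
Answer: -4379372045/1118 ≈ -3.9171e+6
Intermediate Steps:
h(l) = -l/2 + (3 + l)/(4*l) (h(l) = -(l - (l + (5 - 1*2))/(l + l))/2 = -(l - (l + (5 - 2))/(2*l))/2 = -(l - (l + 3)*1/(2*l))/2 = -(l - (3 + l)*1/(2*l))/2 = -(l - (3 + l)/(2*l))/2 = -l/2 + (3 + l)/(4*l))
S(b, D) = 537/1118 (S(b, D) = 1 + 581*(-1/1118) = 1 - 581/1118 = 537/1118)
S(-352, h(-8 - 1*24)) - 3917149 = 537/1118 - 3917149 = -4379372045/1118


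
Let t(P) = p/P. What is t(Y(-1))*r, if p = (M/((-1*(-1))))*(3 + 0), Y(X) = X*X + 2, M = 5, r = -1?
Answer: -5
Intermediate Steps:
Y(X) = 2 + X² (Y(X) = X² + 2 = 2 + X²)
p = 15 (p = (5/((-1*(-1))))*(3 + 0) = (5/1)*3 = (5*1)*3 = 5*3 = 15)
t(P) = 15/P
t(Y(-1))*r = (15/(2 + (-1)²))*(-1) = (15/(2 + 1))*(-1) = (15/3)*(-1) = (15*(⅓))*(-1) = 5*(-1) = -5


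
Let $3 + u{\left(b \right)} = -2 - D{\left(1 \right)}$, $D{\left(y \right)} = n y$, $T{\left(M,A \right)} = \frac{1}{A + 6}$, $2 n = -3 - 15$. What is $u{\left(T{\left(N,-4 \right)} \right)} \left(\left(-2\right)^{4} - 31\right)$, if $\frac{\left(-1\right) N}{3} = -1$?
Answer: $-60$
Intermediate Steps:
$N = 3$ ($N = \left(-3\right) \left(-1\right) = 3$)
$n = -9$ ($n = \frac{-3 - 15}{2} = \frac{1}{2} \left(-18\right) = -9$)
$T{\left(M,A \right)} = \frac{1}{6 + A}$
$D{\left(y \right)} = - 9 y$
$u{\left(b \right)} = 4$ ($u{\left(b \right)} = -3 - \left(2 - 9\right) = -3 - -7 = -3 + \left(-2 + 9\right) = -3 + 7 = 4$)
$u{\left(T{\left(N,-4 \right)} \right)} \left(\left(-2\right)^{4} - 31\right) = 4 \left(\left(-2\right)^{4} - 31\right) = 4 \left(16 - 31\right) = 4 \left(-15\right) = -60$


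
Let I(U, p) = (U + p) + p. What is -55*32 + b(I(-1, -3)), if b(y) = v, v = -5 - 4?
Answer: -1769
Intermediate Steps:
v = -9
I(U, p) = U + 2*p
b(y) = -9
-55*32 + b(I(-1, -3)) = -55*32 - 9 = -1760 - 9 = -1769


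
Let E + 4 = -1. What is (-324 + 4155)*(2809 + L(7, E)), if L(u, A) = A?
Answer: 10742124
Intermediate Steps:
E = -5 (E = -4 - 1 = -5)
(-324 + 4155)*(2809 + L(7, E)) = (-324 + 4155)*(2809 - 5) = 3831*2804 = 10742124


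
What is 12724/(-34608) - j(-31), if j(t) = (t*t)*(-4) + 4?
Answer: 33220499/8652 ≈ 3839.6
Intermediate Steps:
j(t) = 4 - 4*t**2 (j(t) = t**2*(-4) + 4 = -4*t**2 + 4 = 4 - 4*t**2)
12724/(-34608) - j(-31) = 12724/(-34608) - (4 - 4*(-31)**2) = 12724*(-1/34608) - (4 - 4*961) = -3181/8652 - (4 - 3844) = -3181/8652 - 1*(-3840) = -3181/8652 + 3840 = 33220499/8652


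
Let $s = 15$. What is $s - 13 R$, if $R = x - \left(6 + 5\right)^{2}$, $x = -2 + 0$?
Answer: $1614$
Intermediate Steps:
$x = -2$
$R = -123$ ($R = -2 - \left(6 + 5\right)^{2} = -2 - 11^{2} = -2 - 121 = -123$)
$s - 13 R = 15 - -1599 = 15 + 1599 = 1614$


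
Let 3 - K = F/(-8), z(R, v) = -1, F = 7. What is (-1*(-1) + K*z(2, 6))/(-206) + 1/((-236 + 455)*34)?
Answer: 86453/6135504 ≈ 0.014091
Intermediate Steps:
K = 31/8 (K = 3 - 7/(-8) = 3 - 7*(-1)/8 = 3 - 1*(-7/8) = 3 + 7/8 = 31/8 ≈ 3.8750)
(-1*(-1) + K*z(2, 6))/(-206) + 1/((-236 + 455)*34) = (-1*(-1) + (31/8)*(-1))/(-206) + 1/((-236 + 455)*34) = (1 - 31/8)*(-1/206) + (1/34)/219 = -23/8*(-1/206) + (1/219)*(1/34) = 23/1648 + 1/7446 = 86453/6135504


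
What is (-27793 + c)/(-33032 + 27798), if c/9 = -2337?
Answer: 24413/2617 ≈ 9.3286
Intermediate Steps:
c = -21033 (c = 9*(-2337) = -21033)
(-27793 + c)/(-33032 + 27798) = (-27793 - 21033)/(-33032 + 27798) = -48826/(-5234) = -48826*(-1/5234) = 24413/2617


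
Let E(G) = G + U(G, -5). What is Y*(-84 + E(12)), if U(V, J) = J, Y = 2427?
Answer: -186879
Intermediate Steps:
E(G) = -5 + G (E(G) = G - 5 = -5 + G)
Y*(-84 + E(12)) = 2427*(-84 + (-5 + 12)) = 2427*(-84 + 7) = 2427*(-77) = -186879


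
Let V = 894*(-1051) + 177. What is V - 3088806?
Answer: -4028223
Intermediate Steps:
V = -939417 (V = -939594 + 177 = -939417)
V - 3088806 = -939417 - 3088806 = -4028223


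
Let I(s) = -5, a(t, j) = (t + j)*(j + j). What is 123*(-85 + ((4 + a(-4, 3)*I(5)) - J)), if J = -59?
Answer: 984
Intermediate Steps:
a(t, j) = 2*j*(j + t) (a(t, j) = (j + t)*(2*j) = 2*j*(j + t))
123*(-85 + ((4 + a(-4, 3)*I(5)) - J)) = 123*(-85 + ((4 + (2*3*(3 - 4))*(-5)) - 1*(-59))) = 123*(-85 + ((4 + (2*3*(-1))*(-5)) + 59)) = 123*(-85 + ((4 - 6*(-5)) + 59)) = 123*(-85 + ((4 + 30) + 59)) = 123*(-85 + (34 + 59)) = 123*(-85 + 93) = 123*8 = 984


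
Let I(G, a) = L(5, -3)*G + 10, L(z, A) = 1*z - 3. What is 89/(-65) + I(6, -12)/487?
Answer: -41913/31655 ≈ -1.3241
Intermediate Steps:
L(z, A) = -3 + z (L(z, A) = z - 3 = -3 + z)
I(G, a) = 10 + 2*G (I(G, a) = (-3 + 5)*G + 10 = 2*G + 10 = 10 + 2*G)
89/(-65) + I(6, -12)/487 = 89/(-65) + (10 + 2*6)/487 = 89*(-1/65) + (10 + 12)*(1/487) = -89/65 + 22*(1/487) = -89/65 + 22/487 = -41913/31655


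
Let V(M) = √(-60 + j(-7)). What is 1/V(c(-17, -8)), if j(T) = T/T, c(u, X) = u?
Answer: -I*√59/59 ≈ -0.13019*I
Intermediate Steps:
j(T) = 1
V(M) = I*√59 (V(M) = √(-60 + 1) = √(-59) = I*√59)
1/V(c(-17, -8)) = 1/(I*√59) = -I*√59/59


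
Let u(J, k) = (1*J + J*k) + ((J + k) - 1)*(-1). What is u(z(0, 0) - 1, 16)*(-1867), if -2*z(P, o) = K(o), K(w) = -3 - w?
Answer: 13069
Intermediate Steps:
z(P, o) = 3/2 + o/2 (z(P, o) = -(-3 - o)/2 = 3/2 + o/2)
u(J, k) = 1 - k + J*k (u(J, k) = (J + J*k) + (-1 + J + k)*(-1) = (J + J*k) + (1 - J - k) = 1 - k + J*k)
u(z(0, 0) - 1, 16)*(-1867) = (1 - 1*16 + ((3/2 + (½)*0) - 1)*16)*(-1867) = (1 - 16 + ((3/2 + 0) - 1)*16)*(-1867) = (1 - 16 + (3/2 - 1)*16)*(-1867) = (1 - 16 + (½)*16)*(-1867) = (1 - 16 + 8)*(-1867) = -7*(-1867) = 13069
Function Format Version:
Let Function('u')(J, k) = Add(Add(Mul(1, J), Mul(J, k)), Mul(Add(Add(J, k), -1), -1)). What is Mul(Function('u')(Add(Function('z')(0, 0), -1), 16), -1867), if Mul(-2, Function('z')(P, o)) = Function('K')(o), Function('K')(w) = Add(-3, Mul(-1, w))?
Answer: 13069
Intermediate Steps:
Function('z')(P, o) = Add(Rational(3, 2), Mul(Rational(1, 2), o)) (Function('z')(P, o) = Mul(Rational(-1, 2), Add(-3, Mul(-1, o))) = Add(Rational(3, 2), Mul(Rational(1, 2), o)))
Function('u')(J, k) = Add(1, Mul(-1, k), Mul(J, k)) (Function('u')(J, k) = Add(Add(J, Mul(J, k)), Mul(Add(-1, J, k), -1)) = Add(Add(J, Mul(J, k)), Add(1, Mul(-1, J), Mul(-1, k))) = Add(1, Mul(-1, k), Mul(J, k)))
Mul(Function('u')(Add(Function('z')(0, 0), -1), 16), -1867) = Mul(Add(1, Mul(-1, 16), Mul(Add(Add(Rational(3, 2), Mul(Rational(1, 2), 0)), -1), 16)), -1867) = Mul(Add(1, -16, Mul(Add(Add(Rational(3, 2), 0), -1), 16)), -1867) = Mul(Add(1, -16, Mul(Add(Rational(3, 2), -1), 16)), -1867) = Mul(Add(1, -16, Mul(Rational(1, 2), 16)), -1867) = Mul(Add(1, -16, 8), -1867) = Mul(-7, -1867) = 13069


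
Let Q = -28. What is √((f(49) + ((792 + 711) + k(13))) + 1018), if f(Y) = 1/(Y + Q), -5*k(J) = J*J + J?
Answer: 2*√6848310/105 ≈ 49.846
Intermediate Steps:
k(J) = -J/5 - J²/5 (k(J) = -(J*J + J)/5 = -(J² + J)/5 = -(J + J²)/5 = -J/5 - J²/5)
f(Y) = 1/(-28 + Y) (f(Y) = 1/(Y - 28) = 1/(-28 + Y))
√((f(49) + ((792 + 711) + k(13))) + 1018) = √((1/(-28 + 49) + ((792 + 711) - ⅕*13*(1 + 13))) + 1018) = √((1/21 + (1503 - ⅕*13*14)) + 1018) = √((1/21 + (1503 - 182/5)) + 1018) = √((1/21 + 7333/5) + 1018) = √(153998/105 + 1018) = √(260888/105) = 2*√6848310/105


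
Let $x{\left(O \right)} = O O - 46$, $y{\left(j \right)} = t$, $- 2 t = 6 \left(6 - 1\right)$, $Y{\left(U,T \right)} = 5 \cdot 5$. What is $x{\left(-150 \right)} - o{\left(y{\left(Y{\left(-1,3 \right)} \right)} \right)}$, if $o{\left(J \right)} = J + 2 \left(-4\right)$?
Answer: $22477$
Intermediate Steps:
$Y{\left(U,T \right)} = 25$
$t = -15$ ($t = - \frac{6 \left(6 - 1\right)}{2} = - \frac{6 \cdot 5}{2} = \left(- \frac{1}{2}\right) 30 = -15$)
$y{\left(j \right)} = -15$
$o{\left(J \right)} = -8 + J$ ($o{\left(J \right)} = J - 8 = -8 + J$)
$x{\left(O \right)} = -46 + O^{2}$ ($x{\left(O \right)} = O^{2} - 46 = -46 + O^{2}$)
$x{\left(-150 \right)} - o{\left(y{\left(Y{\left(-1,3 \right)} \right)} \right)} = \left(-46 + \left(-150\right)^{2}\right) - \left(-8 - 15\right) = \left(-46 + 22500\right) - -23 = 22454 + 23 = 22477$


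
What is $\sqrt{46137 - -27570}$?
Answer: $\sqrt{73707} \approx 271.49$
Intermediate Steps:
$\sqrt{46137 - -27570} = \sqrt{46137 + 27570} = \sqrt{73707}$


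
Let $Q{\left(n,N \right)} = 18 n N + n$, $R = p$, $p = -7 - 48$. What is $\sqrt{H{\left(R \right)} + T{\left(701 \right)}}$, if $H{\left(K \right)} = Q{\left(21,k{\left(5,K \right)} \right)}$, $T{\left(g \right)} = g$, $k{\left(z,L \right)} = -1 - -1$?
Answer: $19 \sqrt{2} \approx 26.87$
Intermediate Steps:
$k{\left(z,L \right)} = 0$ ($k{\left(z,L \right)} = -1 + 1 = 0$)
$p = -55$ ($p = -7 - 48 = -55$)
$R = -55$
$Q{\left(n,N \right)} = n + 18 N n$ ($Q{\left(n,N \right)} = 18 N n + n = n + 18 N n$)
$H{\left(K \right)} = 21$ ($H{\left(K \right)} = 21 \left(1 + 18 \cdot 0\right) = 21 \left(1 + 0\right) = 21 \cdot 1 = 21$)
$\sqrt{H{\left(R \right)} + T{\left(701 \right)}} = \sqrt{21 + 701} = \sqrt{722} = 19 \sqrt{2}$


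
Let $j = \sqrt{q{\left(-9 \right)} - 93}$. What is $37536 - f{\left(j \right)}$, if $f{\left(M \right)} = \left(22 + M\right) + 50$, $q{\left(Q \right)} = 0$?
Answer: $37464 - i \sqrt{93} \approx 37464.0 - 9.6436 i$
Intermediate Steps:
$j = i \sqrt{93}$ ($j = \sqrt{0 - 93} = \sqrt{-93} = i \sqrt{93} \approx 9.6436 i$)
$f{\left(M \right)} = 72 + M$
$37536 - f{\left(j \right)} = 37536 - \left(72 + i \sqrt{93}\right) = 37464 - i \sqrt{93}$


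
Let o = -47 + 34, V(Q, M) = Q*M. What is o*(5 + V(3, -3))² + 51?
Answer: -157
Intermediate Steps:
V(Q, M) = M*Q
o = -13
o*(5 + V(3, -3))² + 51 = -13*(5 - 3*3)² + 51 = -13*(5 - 9)² + 51 = -13*(-4)² + 51 = -13*16 + 51 = -208 + 51 = -157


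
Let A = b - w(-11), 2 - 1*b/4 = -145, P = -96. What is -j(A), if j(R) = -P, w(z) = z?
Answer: -96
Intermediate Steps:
b = 588 (b = 8 - 4*(-145) = 8 + 580 = 588)
A = 599 (A = 588 - 1*(-11) = 588 + 11 = 599)
j(R) = 96 (j(R) = -1*(-96) = 96)
-j(A) = -1*96 = -96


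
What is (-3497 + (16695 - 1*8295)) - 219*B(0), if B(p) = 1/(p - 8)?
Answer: 39443/8 ≈ 4930.4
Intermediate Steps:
B(p) = 1/(-8 + p)
(-3497 + (16695 - 1*8295)) - 219*B(0) = (-3497 + (16695 - 1*8295)) - 219/(-8 + 0) = (-3497 + (16695 - 8295)) - 219/(-8) = (-3497 + 8400) - 219*(-⅛) = 4903 + 219/8 = 39443/8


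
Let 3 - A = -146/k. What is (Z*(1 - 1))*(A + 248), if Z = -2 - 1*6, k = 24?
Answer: 0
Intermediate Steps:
Z = -8 (Z = -2 - 6 = -8)
A = 109/12 (A = 3 - (-146)/24 = 3 - 1*(-73/12) = 3 + 73/12 = 109/12 ≈ 9.0833)
(Z*(1 - 1))*(A + 248) = (-8*(1 - 1))*(109/12 + 248) = -8*0*(3085/12) = 0*(3085/12) = 0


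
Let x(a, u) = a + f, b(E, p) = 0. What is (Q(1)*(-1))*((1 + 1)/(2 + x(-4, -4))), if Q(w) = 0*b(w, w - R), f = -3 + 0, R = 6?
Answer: 0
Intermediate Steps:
f = -3
x(a, u) = -3 + a (x(a, u) = a - 3 = -3 + a)
Q(w) = 0 (Q(w) = 0*0 = 0)
(Q(1)*(-1))*((1 + 1)/(2 + x(-4, -4))) = (0*(-1))*((1 + 1)/(2 + (-3 - 4))) = 0*(2/(2 - 7)) = 0*(2/(-5)) = 0*(2*(-1/5)) = 0*(-2/5) = 0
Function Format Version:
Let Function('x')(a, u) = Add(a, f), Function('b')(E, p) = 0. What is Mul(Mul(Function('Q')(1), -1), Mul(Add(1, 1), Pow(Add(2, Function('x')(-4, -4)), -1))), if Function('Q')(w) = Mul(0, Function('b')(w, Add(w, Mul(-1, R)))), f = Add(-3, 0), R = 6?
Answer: 0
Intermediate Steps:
f = -3
Function('x')(a, u) = Add(-3, a) (Function('x')(a, u) = Add(a, -3) = Add(-3, a))
Function('Q')(w) = 0 (Function('Q')(w) = Mul(0, 0) = 0)
Mul(Mul(Function('Q')(1), -1), Mul(Add(1, 1), Pow(Add(2, Function('x')(-4, -4)), -1))) = Mul(Mul(0, -1), Mul(Add(1, 1), Pow(Add(2, Add(-3, -4)), -1))) = Mul(0, Mul(2, Pow(Add(2, -7), -1))) = Mul(0, Mul(2, Pow(-5, -1))) = Mul(0, Mul(2, Rational(-1, 5))) = Mul(0, Rational(-2, 5)) = 0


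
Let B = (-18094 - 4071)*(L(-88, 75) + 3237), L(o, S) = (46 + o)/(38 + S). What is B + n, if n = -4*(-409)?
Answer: -8106420067/113 ≈ -7.1738e+7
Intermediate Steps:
L(o, S) = (46 + o)/(38 + S)
B = -8106604935/113 (B = (-18094 - 4071)*((46 - 88)/(38 + 75) + 3237) = -22165*(-42/113 + 3237) = -22165*365739/113 = -8106604935/113 ≈ -7.1740e+7)
n = 1636
B + n = -8106604935/113 + 1636 = -8106420067/113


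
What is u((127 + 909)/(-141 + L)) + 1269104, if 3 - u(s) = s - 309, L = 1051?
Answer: 82511966/65 ≈ 1.2694e+6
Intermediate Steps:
u(s) = 312 - s (u(s) = 3 - (s - 309) = 3 - (-309 + s) = 3 + (309 - s) = 312 - s)
u((127 + 909)/(-141 + L)) + 1269104 = (312 - (127 + 909)/(-141 + 1051)) + 1269104 = (312 - 1036/910) + 1269104 = (312 - 1*74/65) + 1269104 = (312 - 74/65) + 1269104 = 20206/65 + 1269104 = 82511966/65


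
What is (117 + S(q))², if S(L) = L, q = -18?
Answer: 9801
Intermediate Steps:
(117 + S(q))² = (117 - 18)² = 99² = 9801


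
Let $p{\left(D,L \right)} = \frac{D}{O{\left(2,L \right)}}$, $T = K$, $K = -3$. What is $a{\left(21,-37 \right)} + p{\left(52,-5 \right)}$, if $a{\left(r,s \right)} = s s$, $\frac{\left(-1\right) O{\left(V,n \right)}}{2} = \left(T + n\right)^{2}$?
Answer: $\frac{43795}{32} \approx 1368.6$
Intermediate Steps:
$T = -3$
$O{\left(V,n \right)} = - 2 \left(-3 + n\right)^{2}$
$a{\left(r,s \right)} = s^{2}$
$p{\left(D,L \right)} = - \frac{D}{2 \left(-3 + L\right)^{2}}$ ($p{\left(D,L \right)} = \frac{D}{\left(-2\right) \left(-3 + L\right)^{2}} = D \left(- \frac{1}{2 \left(-3 + L\right)^{2}}\right) = - \frac{D}{2 \left(-3 + L\right)^{2}}$)
$a{\left(21,-37 \right)} + p{\left(52,-5 \right)} = \left(-37\right)^{2} - \frac{26}{\left(-3 - 5\right)^{2}} = 1369 - \frac{26}{64} = 1369 - 26 \cdot \frac{1}{64} = 1369 - \frac{13}{32} = \frac{43795}{32}$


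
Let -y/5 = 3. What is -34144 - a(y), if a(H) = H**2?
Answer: -34369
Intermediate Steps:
y = -15 (y = -5*3 = -15)
-34144 - a(y) = -34144 - 1*(-15)**2 = -34144 - 1*225 = -34144 - 225 = -34369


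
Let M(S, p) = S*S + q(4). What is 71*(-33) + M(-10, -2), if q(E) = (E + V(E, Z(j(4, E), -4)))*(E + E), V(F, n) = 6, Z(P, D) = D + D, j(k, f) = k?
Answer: -2163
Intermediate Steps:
Z(P, D) = 2*D
q(E) = 2*E*(6 + E) (q(E) = (E + 6)*(E + E) = (6 + E)*(2*E) = 2*E*(6 + E))
M(S, p) = 80 + S² (M(S, p) = S*S + 2*4*(6 + 4) = S² + 2*4*10 = S² + 80 = 80 + S²)
71*(-33) + M(-10, -2) = 71*(-33) + (80 + (-10)²) = -2343 + (80 + 100) = -2343 + 180 = -2163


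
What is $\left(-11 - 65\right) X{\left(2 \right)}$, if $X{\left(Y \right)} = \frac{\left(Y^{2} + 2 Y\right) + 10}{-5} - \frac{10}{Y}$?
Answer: $\frac{3268}{5} \approx 653.6$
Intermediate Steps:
$X{\left(Y \right)} = -2 - \frac{10}{Y} - \frac{2 Y}{5} - \frac{Y^{2}}{5}$ ($X{\left(Y \right)} = \left(10 + Y^{2} + 2 Y\right) \left(- \frac{1}{5}\right) - \frac{10}{Y} = \left(-2 - \frac{2 Y}{5} - \frac{Y^{2}}{5}\right) - \frac{10}{Y} = -2 - \frac{10}{Y} - \frac{2 Y}{5} - \frac{Y^{2}}{5}$)
$\left(-11 - 65\right) X{\left(2 \right)} = \left(-11 - 65\right) \frac{-50 - 2 \left(10 + 2^{2} + 2 \cdot 2\right)}{5 \cdot 2} = \left(-11 - 65\right) \frac{1}{5} \cdot \frac{1}{2} \left(-50 - 2 \left(10 + 4 + 4\right)\right) = - 76 \cdot \frac{1}{5} \cdot \frac{1}{2} \left(-50 - 2 \cdot 18\right) = - 76 \cdot \frac{1}{5} \cdot \frac{1}{2} \left(-50 - 36\right) = - 76 \cdot \frac{1}{5} \cdot \frac{1}{2} \left(-86\right) = \left(-76\right) \left(- \frac{43}{5}\right) = \frac{3268}{5}$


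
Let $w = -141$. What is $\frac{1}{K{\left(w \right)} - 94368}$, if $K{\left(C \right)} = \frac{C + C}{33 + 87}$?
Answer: $- \frac{20}{1887407} \approx -1.0597 \cdot 10^{-5}$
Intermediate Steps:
$K{\left(C \right)} = \frac{C}{60}$ ($K{\left(C \right)} = \frac{2 C}{120} = 2 C \frac{1}{120} = \frac{C}{60}$)
$\frac{1}{K{\left(w \right)} - 94368} = \frac{1}{\frac{1}{60} \left(-141\right) - 94368} = \frac{1}{- \frac{47}{20} - 94368} = \frac{1}{- \frac{1887407}{20}} = - \frac{20}{1887407}$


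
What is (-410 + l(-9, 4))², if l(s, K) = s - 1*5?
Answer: 179776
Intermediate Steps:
l(s, K) = -5 + s (l(s, K) = s - 5 = -5 + s)
(-410 + l(-9, 4))² = (-410 + (-5 - 9))² = (-410 - 14)² = (-424)² = 179776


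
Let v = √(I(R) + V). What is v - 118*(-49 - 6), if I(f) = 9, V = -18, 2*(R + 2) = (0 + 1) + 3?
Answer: 6490 + 3*I ≈ 6490.0 + 3.0*I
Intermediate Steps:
R = 0 (R = -2 + ((0 + 1) + 3)/2 = -2 + (1 + 3)/2 = -2 + (½)*4 = -2 + 2 = 0)
v = 3*I (v = √(9 - 18) = √(-9) = 3*I ≈ 3.0*I)
v - 118*(-49 - 6) = 3*I - 118*(-49 - 6) = 3*I - 118*(-55) = 3*I + 6490 = 6490 + 3*I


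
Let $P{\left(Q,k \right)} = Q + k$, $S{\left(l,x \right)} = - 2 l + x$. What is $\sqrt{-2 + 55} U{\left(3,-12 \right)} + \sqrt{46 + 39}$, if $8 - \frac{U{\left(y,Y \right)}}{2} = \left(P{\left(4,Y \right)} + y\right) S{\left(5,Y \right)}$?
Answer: $\sqrt{85} - 204 \sqrt{53} \approx -1475.9$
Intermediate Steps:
$S{\left(l,x \right)} = x - 2 l$
$U{\left(y,Y \right)} = 16 - 2 \left(-10 + Y\right) \left(4 + Y + y\right)$ ($U{\left(y,Y \right)} = 16 - 2 \left(\left(4 + Y\right) + y\right) \left(Y - 10\right) = 16 - 2 \left(4 + Y + y\right) \left(Y - 10\right) = 16 - 2 \left(4 + Y + y\right) \left(-10 + Y\right) = 16 - 2 \left(-10 + Y\right) \left(4 + Y + y\right)$)
$\sqrt{-2 + 55} U{\left(3,-12 \right)} + \sqrt{46 + 39} = \sqrt{-2 + 55} \left(16 - 6 \left(-10 - 12\right) - 2 \left(-10 - 12\right) \left(4 - 12\right)\right) + \sqrt{46 + 39} = \sqrt{53} \left(16 - 6 \left(-22\right) - \left(-44\right) \left(-8\right)\right) + \sqrt{85} = \sqrt{53} \left(16 + 132 - 352\right) + \sqrt{85} = \sqrt{53} \left(-204\right) + \sqrt{85} = - 204 \sqrt{53} + \sqrt{85} = \sqrt{85} - 204 \sqrt{53}$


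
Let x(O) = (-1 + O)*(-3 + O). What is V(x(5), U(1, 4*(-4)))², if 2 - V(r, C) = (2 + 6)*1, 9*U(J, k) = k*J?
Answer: 36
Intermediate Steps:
U(J, k) = J*k/9 (U(J, k) = (k*J)/9 = (J*k)/9 = J*k/9)
V(r, C) = -6 (V(r, C) = 2 - (2 + 6) = 2 - 8 = -6)
V(x(5), U(1, 4*(-4)))² = (-6)² = 36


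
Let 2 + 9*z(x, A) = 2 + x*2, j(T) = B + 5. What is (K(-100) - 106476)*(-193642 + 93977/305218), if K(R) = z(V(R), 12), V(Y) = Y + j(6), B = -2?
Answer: 28324429060205981/1373481 ≈ 2.0622e+10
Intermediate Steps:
j(T) = 3 (j(T) = -2 + 5 = 3)
V(Y) = 3 + Y (V(Y) = Y + 3 = 3 + Y)
z(x, A) = 2*x/9 (z(x, A) = -2/9 + (2 + x*2)/9 = -2/9 + (2 + 2*x)/9 = -2/9 + (2/9 + 2*x/9) = 2*x/9)
K(R) = ⅔ + 2*R/9 (K(R) = 2*(3 + R)/9 = ⅔ + 2*R/9)
(K(-100) - 106476)*(-193642 + 93977/305218) = ((⅔ + (2/9)*(-100)) - 106476)*(-193642 + 93977/305218) = ((⅔ - 200/9) - 106476)*(-193642 + 93977*(1/305218)) = (-194/9 - 106476)*(-193642 + 93977/305218) = -958478/9*(-59102929979/305218) = 28324429060205981/1373481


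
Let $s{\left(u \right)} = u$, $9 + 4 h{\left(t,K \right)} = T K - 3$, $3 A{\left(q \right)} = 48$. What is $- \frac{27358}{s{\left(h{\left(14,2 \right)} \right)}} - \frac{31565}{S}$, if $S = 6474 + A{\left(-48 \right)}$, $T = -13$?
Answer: $\frac{1201719}{418} \approx 2874.9$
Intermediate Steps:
$A{\left(q \right)} = 16$ ($A{\left(q \right)} = \frac{1}{3} \cdot 48 = 16$)
$h{\left(t,K \right)} = -3 - \frac{13 K}{4}$ ($h{\left(t,K \right)} = - \frac{9}{4} + \frac{- 13 K - 3}{4} = - \frac{9}{4} + \frac{-3 - 13 K}{4} = - \frac{9}{4} - \left(\frac{3}{4} + \frac{13 K}{4}\right) = -3 - \frac{13 K}{4}$)
$S = 6490$ ($S = 6474 + 16 = 6490$)
$- \frac{27358}{s{\left(h{\left(14,2 \right)} \right)}} - \frac{31565}{S} = - \frac{27358}{-3 - \frac{13}{2}} - \frac{31565}{6490} = - \frac{27358}{-3 - \frac{13}{2}} - \frac{107}{22} = - \frac{27358}{- \frac{19}{2}} - \frac{107}{22} = \left(-27358\right) \left(- \frac{2}{19}\right) - \frac{107}{22} = \frac{54716}{19} - \frac{107}{22} = \frac{1201719}{418}$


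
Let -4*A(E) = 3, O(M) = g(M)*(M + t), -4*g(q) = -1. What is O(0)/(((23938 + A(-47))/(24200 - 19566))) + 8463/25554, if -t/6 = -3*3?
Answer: 2401618177/815589982 ≈ 2.9446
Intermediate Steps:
t = 54 (t = -(-18)*3 = -6*(-9) = 54)
g(q) = ¼ (g(q) = -¼*(-1) = ¼)
O(M) = 27/2 + M/4 (O(M) = (M + 54)/4 = (54 + M)/4 = 27/2 + M/4)
A(E) = -¾ (A(E) = -¼*3 = -¾)
O(0)/(((23938 + A(-47))/(24200 - 19566))) + 8463/25554 = (27/2 + (¼)*0)/(((23938 - ¾)/(24200 - 19566))) + 8463/25554 = (27/2 + 0)/(((95749/4)/4634)) + 8463*(1/25554) = 27/(2*(((95749/4)*(1/4634)))) + 2821/8518 = 27/(2*(95749/18536)) + 2821/8518 = (27/2)*(18536/95749) + 2821/8518 = 250236/95749 + 2821/8518 = 2401618177/815589982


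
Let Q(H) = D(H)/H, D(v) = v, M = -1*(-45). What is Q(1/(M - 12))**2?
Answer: 1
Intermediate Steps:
M = 45
Q(H) = 1 (Q(H) = H/H = 1)
Q(1/(M - 12))**2 = 1**2 = 1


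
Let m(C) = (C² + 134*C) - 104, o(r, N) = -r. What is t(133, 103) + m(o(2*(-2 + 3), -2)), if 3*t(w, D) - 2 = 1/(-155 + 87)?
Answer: -24979/68 ≈ -367.34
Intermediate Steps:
t(w, D) = 45/68 (t(w, D) = ⅔ + 1/(3*(-155 + 87)) = ⅔ + (⅓)/(-68) = ⅔ + (⅓)*(-1/68) = ⅔ - 1/204 = 45/68)
m(C) = -104 + C² + 134*C
t(133, 103) + m(o(2*(-2 + 3), -2)) = 45/68 + (-104 + (-2*(-2 + 3))² + 134*(-2*(-2 + 3))) = 45/68 + (-104 + (-2)² + 134*(-2)) = 45/68 + (-104 + 4 - 268) = 45/68 - 368 = -24979/68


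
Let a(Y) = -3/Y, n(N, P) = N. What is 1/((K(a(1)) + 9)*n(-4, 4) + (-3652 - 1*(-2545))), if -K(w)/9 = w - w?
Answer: -1/1143 ≈ -0.00087489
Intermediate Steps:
K(w) = 0 (K(w) = -9*(w - w) = -9*0 = 0)
1/((K(a(1)) + 9)*n(-4, 4) + (-3652 - 1*(-2545))) = 1/((0 + 9)*(-4) + (-3652 - 1*(-2545))) = 1/(9*(-4) + (-3652 + 2545)) = 1/(-36 - 1107) = 1/(-1143) = -1/1143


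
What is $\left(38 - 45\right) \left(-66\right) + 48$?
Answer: $510$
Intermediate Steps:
$\left(38 - 45\right) \left(-66\right) + 48 = \left(-7\right) \left(-66\right) + 48 = 462 + 48 = 510$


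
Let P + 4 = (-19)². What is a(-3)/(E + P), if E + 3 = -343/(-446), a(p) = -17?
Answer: -7582/158227 ≈ -0.047918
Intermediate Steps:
P = 357 (P = -4 + (-19)² = -4 + 361 = 357)
E = -995/446 (E = -3 - 343/(-446) = -3 - 343*(-1/446) = -3 + 343/446 = -995/446 ≈ -2.2309)
a(-3)/(E + P) = -17/(-995/446 + 357) = -17/158227/446 = -17*446/158227 = -7582/158227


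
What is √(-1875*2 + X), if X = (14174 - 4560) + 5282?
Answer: √11146 ≈ 105.57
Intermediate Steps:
X = 14896 (X = 9614 + 5282 = 14896)
√(-1875*2 + X) = √(-1875*2 + 14896) = √(-3750 + 14896) = √11146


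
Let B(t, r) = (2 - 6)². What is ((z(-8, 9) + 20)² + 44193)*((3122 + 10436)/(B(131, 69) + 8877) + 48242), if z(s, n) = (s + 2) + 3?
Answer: 19084097514048/8893 ≈ 2.1460e+9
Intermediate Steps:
B(t, r) = 16 (B(t, r) = (-4)² = 16)
z(s, n) = 5 + s (z(s, n) = (2 + s) + 3 = 5 + s)
((z(-8, 9) + 20)² + 44193)*((3122 + 10436)/(B(131, 69) + 8877) + 48242) = (((5 - 8) + 20)² + 44193)*((3122 + 10436)/(16 + 8877) + 48242) = ((-3 + 20)² + 44193)*(13558/8893 + 48242) = (17² + 44193)*(13558*(1/8893) + 48242) = (289 + 44193)*(13558/8893 + 48242) = 44482*(429029664/8893) = 19084097514048/8893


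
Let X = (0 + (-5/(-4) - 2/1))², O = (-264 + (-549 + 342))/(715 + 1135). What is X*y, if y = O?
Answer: -4239/29600 ≈ -0.14321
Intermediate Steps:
O = -471/1850 (O = (-264 - 207)/1850 = -471*1/1850 = -471/1850 ≈ -0.25459)
y = -471/1850 ≈ -0.25459
X = 9/16 (X = (0 + (-5*(-¼) - 2*1))² = (0 + (5/4 - 2))² = (0 - ¾)² = (-¾)² = 9/16 ≈ 0.56250)
X*y = (9/16)*(-471/1850) = -4239/29600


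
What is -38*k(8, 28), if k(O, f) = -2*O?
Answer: 608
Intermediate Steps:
-38*k(8, 28) = -(-76)*8 = -38*(-16) = 608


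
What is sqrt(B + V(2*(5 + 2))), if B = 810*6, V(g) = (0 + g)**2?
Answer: 8*sqrt(79) ≈ 71.106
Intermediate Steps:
V(g) = g**2
B = 4860
sqrt(B + V(2*(5 + 2))) = sqrt(4860 + (2*(5 + 2))**2) = sqrt(4860 + (2*7)**2) = sqrt(4860 + 14**2) = sqrt(4860 + 196) = sqrt(5056) = 8*sqrt(79)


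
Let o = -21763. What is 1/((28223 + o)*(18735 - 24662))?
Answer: -1/38288420 ≈ -2.6118e-8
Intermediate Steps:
1/((28223 + o)*(18735 - 24662)) = 1/((28223 - 21763)*(18735 - 24662)) = 1/(6460*(-5927)) = 1/(-38288420) = -1/38288420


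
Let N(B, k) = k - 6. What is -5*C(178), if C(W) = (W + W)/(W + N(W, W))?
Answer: -178/35 ≈ -5.0857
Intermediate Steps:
N(B, k) = -6 + k
C(W) = 2*W/(-6 + 2*W) (C(W) = (W + W)/(W + (-6 + W)) = (2*W)/(-6 + 2*W) = 2*W/(-6 + 2*W))
-5*C(178) = -890/(-3 + 178) = -890/175 = -5*178/175 = -178/35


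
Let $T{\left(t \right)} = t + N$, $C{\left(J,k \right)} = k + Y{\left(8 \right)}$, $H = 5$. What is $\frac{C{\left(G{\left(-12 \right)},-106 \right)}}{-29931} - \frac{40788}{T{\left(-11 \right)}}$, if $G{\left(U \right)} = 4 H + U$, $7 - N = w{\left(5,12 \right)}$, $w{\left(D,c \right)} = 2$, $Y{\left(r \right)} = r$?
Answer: $\frac{203471036}{29931} \approx 6798.0$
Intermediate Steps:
$N = 5$ ($N = 7 - 2 = 5$)
$G{\left(U \right)} = 20 + U$ ($G{\left(U \right)} = 4 \cdot 5 + U = 20 + U$)
$C{\left(J,k \right)} = 8 + k$ ($C{\left(J,k \right)} = k + 8 = 8 + k$)
$T{\left(t \right)} = 5 + t$ ($T{\left(t \right)} = t + 5 = 5 + t$)
$\frac{C{\left(G{\left(-12 \right)},-106 \right)}}{-29931} - \frac{40788}{T{\left(-11 \right)}} = \frac{8 - 106}{-29931} - \frac{40788}{5 - 11} = \left(-98\right) \left(- \frac{1}{29931}\right) - \frac{40788}{-6} = \frac{98}{29931} - -6798 = \frac{98}{29931} + 6798 = \frac{203471036}{29931}$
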